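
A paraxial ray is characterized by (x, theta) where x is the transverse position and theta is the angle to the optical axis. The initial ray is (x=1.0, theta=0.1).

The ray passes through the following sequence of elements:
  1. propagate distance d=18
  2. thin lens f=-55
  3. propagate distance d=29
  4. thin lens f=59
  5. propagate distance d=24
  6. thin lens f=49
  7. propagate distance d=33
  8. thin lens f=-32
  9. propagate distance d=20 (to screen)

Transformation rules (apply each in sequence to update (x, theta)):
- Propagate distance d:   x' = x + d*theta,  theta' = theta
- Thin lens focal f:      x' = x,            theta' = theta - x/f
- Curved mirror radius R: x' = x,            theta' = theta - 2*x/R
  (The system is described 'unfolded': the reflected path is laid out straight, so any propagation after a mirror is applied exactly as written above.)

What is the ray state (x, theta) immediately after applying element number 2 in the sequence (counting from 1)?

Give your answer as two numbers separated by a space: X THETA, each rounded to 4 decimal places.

Initial: x=1.0000 theta=0.1000
After 1 (propagate distance d=18): x=2.8000 theta=0.1000
After 2 (thin lens f=-55): x=2.8000 theta=83/550 (≈0.1509)
Rounded to 4 decimal places: x = 2.8000, theta = 0.1509

Answer: 2.8000 0.1509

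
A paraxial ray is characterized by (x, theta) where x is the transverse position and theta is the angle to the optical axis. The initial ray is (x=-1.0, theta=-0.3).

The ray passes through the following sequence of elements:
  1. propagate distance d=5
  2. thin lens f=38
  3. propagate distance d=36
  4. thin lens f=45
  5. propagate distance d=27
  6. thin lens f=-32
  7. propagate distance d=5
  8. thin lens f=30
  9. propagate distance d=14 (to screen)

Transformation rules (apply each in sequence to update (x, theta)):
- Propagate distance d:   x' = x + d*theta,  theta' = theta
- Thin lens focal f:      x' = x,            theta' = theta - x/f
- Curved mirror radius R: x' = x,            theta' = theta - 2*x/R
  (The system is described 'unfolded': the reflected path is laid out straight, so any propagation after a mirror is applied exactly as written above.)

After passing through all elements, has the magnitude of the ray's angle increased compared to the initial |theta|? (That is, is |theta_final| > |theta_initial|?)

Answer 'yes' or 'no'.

Initial: x=-1.0000 theta=-0.3000
After 1 (propagate distance d=5): x=-2.5000 theta=-0.3000
After 2 (thin lens f=38): x=-2.5000 theta=-89/380 (≈-0.2342)
After 3 (propagate distance d=36): x=-2077/190 (≈-10.9316) theta=-89/380 (≈-0.2342)
After 4 (thin lens f=45): x=-2077/190 (≈-10.9316) theta=149/17100 (≈0.0087)
After 5 (propagate distance d=27): x=-20323/1900 (≈-10.6963) theta=149/17100 (≈0.0087)
After 6 (thin lens f=-32): x=-20323/1900 (≈-10.6963) theta=-178139/547200 (≈-0.3255)
After 7 (propagate distance d=5): x=-6743719/547200 (≈-12.3240) theta=-178139/547200 (≈-0.3255)
After 8 (thin lens f=30): x=-6743719/547200 (≈-12.3240) theta=1399549/16416000 (≈0.0853)
After 9 (propagate distance d=14 (to screen)): x=-45679471/4104000 (≈-11.1305) theta=1399549/16416000 (≈0.0853)
|theta_initial|=0.3000 |theta_final|=1399549/16416000 (≈0.0853) -> not increased

Answer: no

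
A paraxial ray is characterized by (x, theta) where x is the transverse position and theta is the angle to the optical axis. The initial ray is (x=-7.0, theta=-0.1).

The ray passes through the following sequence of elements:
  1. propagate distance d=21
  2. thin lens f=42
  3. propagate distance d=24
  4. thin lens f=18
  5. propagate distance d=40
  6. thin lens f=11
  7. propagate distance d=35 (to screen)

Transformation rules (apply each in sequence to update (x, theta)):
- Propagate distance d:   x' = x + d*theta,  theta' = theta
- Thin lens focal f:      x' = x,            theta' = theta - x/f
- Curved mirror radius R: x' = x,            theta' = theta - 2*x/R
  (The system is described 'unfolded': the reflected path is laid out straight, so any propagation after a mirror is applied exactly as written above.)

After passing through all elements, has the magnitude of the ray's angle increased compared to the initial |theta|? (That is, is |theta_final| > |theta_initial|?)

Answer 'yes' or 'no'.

Answer: yes

Derivation:
Initial: x=-7.0000 theta=-0.1000
After 1 (propagate distance d=21): x=-9.1000 theta=-0.1000
After 2 (thin lens f=42): x=-9.1000 theta=7/60 (≈0.1167)
After 3 (propagate distance d=24): x=-6.3000 theta=7/60 (≈0.1167)
After 4 (thin lens f=18): x=-6.3000 theta=7/15 (≈0.4667)
After 5 (propagate distance d=40): x=371/30 (≈12.3667) theta=7/15 (≈0.4667)
After 6 (thin lens f=11): x=371/30 (≈12.3667) theta=-217/330 (≈-0.6576)
After 7 (propagate distance d=35 (to screen)): x=-1757/165 (≈-10.6485) theta=-217/330 (≈-0.6576)
|theta_initial|=0.1000 |theta_final|=217/330 (≈0.6576) -> increased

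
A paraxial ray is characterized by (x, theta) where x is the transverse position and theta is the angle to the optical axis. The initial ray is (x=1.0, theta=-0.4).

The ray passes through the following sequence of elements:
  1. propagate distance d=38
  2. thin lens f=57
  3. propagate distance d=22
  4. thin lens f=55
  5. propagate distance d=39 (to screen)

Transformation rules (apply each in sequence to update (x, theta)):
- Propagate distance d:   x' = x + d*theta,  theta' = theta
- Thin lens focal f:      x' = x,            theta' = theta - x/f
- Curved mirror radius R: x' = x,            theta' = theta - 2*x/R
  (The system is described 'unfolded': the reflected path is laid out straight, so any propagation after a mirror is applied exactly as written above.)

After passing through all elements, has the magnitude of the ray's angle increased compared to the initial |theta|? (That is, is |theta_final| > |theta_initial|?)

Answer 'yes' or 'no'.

Answer: no

Derivation:
Initial: x=1.0000 theta=-0.4000
After 1 (propagate distance d=38): x=-14.2000 theta=-0.4000
After 2 (thin lens f=57): x=-14.2000 theta=-43/285 (≈-0.1509)
After 3 (propagate distance d=22): x=-4993/285 (≈-17.5193) theta=-43/285 (≈-0.1509)
After 4 (thin lens f=55): x=-4993/285 (≈-17.5193) theta=876/5225 (≈0.1677)
After 5 (propagate distance d=39 (to screen)): x=-172123/15675 (≈-10.9807) theta=876/5225 (≈0.1677)
|theta_initial|=0.4000 |theta_final|=876/5225 (≈0.1677) -> not increased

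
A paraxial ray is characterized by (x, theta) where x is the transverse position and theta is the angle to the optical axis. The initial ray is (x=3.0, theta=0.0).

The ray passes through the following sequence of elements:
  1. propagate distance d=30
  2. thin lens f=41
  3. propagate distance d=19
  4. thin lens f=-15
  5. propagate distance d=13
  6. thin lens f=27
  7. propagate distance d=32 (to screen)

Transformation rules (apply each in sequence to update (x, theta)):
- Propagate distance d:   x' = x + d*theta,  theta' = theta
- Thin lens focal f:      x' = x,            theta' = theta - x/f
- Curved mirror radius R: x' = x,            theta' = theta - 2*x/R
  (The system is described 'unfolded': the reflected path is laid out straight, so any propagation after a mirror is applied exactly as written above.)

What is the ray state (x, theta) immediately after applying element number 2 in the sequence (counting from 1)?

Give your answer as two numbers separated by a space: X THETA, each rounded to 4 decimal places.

Answer: 3.0000 -0.0732

Derivation:
Initial: x=3.0000 theta=0.0000
After 1 (propagate distance d=30): x=3.0000 theta=0.0000
After 2 (thin lens f=41): x=3.0000 theta=-3/41 (≈-0.0732)
Rounded to 4 decimal places: x = 3.0000, theta = -0.0732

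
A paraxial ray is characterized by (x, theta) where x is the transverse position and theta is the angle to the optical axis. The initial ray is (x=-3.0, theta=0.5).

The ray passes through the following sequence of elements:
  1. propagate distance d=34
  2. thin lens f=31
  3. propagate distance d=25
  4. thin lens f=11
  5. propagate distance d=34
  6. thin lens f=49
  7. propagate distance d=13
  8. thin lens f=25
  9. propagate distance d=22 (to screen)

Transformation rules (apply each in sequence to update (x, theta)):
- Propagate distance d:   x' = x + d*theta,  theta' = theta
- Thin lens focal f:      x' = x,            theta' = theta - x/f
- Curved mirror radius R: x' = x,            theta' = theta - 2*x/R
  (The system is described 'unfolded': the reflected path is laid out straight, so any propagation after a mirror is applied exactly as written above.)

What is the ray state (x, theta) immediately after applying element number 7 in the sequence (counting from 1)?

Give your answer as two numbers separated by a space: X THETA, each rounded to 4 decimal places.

Initial: x=-3.0000 theta=0.5000
After 1 (propagate distance d=34): x=14.0000 theta=0.5000
After 2 (thin lens f=31): x=14.0000 theta=3/62 (≈0.0484)
After 3 (propagate distance d=25): x=943/62 (≈15.2097) theta=3/62 (≈0.0484)
After 4 (thin lens f=11): x=943/62 (≈15.2097) theta=-455/341 (≈-1.3343)
After 5 (propagate distance d=34): x=-20567/682 (≈-30.1569) theta=-455/341 (≈-1.3343)
After 6 (thin lens f=49): x=-20567/682 (≈-30.1569) theta=-24023/33418 (≈-0.7189)
After 7 (propagate distance d=13): x=-660041/16709 (≈-39.5021) theta=-24023/33418 (≈-0.7189)
Rounded to 4 decimal places: x = -39.5021, theta = -0.7189

Answer: -39.5021 -0.7189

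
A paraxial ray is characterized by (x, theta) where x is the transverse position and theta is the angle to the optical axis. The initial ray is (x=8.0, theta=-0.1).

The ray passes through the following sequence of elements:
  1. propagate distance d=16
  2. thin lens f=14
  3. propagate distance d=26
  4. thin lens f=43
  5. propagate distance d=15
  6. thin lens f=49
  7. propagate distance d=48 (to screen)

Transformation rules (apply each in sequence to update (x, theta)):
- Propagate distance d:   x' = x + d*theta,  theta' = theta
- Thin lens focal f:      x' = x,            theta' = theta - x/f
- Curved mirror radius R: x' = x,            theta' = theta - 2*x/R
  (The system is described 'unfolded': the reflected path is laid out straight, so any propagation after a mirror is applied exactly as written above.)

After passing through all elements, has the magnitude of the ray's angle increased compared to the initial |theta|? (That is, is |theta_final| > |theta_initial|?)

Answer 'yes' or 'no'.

Answer: no

Derivation:
Initial: x=8.0000 theta=-0.1000
After 1 (propagate distance d=16): x=6.4000 theta=-0.1000
After 2 (thin lens f=14): x=6.4000 theta=-39/70 (≈-0.5571)
After 3 (propagate distance d=26): x=-283/35 (≈-8.0857) theta=-39/70 (≈-0.5571)
After 4 (thin lens f=43): x=-283/35 (≈-8.0857) theta=-1111/3010 (≈-0.3691)
After 5 (propagate distance d=15): x=-41003/3010 (≈-13.6223) theta=-1111/3010 (≈-0.3691)
After 6 (thin lens f=49): x=-41003/3010 (≈-13.6223) theta=-6718/73745 (≈-0.0911)
After 7 (propagate distance d=48 (to screen)): x=-530815/29498 (≈-17.9949) theta=-6718/73745 (≈-0.0911)
|theta_initial|=0.1000 |theta_final|=6718/73745 (≈0.0911) -> not increased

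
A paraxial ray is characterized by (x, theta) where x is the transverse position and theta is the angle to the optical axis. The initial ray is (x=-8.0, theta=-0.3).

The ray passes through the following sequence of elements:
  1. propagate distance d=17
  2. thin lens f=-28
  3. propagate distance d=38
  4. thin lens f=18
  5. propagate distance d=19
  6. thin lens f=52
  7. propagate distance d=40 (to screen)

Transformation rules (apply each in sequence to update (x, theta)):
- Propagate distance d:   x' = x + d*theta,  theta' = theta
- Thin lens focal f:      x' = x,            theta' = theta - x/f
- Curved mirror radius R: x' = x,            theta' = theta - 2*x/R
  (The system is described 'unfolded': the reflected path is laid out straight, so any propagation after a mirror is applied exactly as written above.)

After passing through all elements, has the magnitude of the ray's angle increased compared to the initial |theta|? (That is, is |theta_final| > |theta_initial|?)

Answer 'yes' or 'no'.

Initial: x=-8.0000 theta=-0.3000
After 1 (propagate distance d=17): x=-13.1000 theta=-0.3000
After 2 (thin lens f=-28): x=-13.1000 theta=-43/56 (≈-0.7679)
After 3 (propagate distance d=38): x=-5919/140 (≈-42.2786) theta=-43/56 (≈-0.7679)
After 4 (thin lens f=18): x=-5919/140 (≈-42.2786) theta=166/105 (≈1.5810)
After 5 (propagate distance d=19): x=-5141/420 (≈-12.2405) theta=166/105 (≈1.5810)
After 6 (thin lens f=52): x=-5141/420 (≈-12.2405) theta=1889/1040 (≈1.8163)
After 7 (propagate distance d=40 (to screen)): x=329857/5460 (≈60.4134) theta=1889/1040 (≈1.8163)
|theta_initial|=0.3000 |theta_final|=1889/1040 (≈1.8163) -> increased

Answer: yes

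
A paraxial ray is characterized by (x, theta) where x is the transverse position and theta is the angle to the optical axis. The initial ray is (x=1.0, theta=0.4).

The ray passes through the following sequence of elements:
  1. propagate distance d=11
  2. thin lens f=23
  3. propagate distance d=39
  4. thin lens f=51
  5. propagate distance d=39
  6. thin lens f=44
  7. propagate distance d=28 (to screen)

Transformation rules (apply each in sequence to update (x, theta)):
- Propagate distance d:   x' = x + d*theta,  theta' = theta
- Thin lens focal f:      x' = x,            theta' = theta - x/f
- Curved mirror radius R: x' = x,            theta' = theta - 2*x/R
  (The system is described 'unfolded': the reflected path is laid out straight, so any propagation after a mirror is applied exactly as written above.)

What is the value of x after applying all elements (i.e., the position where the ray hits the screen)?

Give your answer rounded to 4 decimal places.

Initial: x=1.0000 theta=0.4000
After 1 (propagate distance d=11): x=5.4000 theta=0.4000
After 2 (thin lens f=23): x=5.4000 theta=19/115 (≈0.1652)
After 3 (propagate distance d=39): x=1362/115 (≈11.8435) theta=19/115 (≈0.1652)
After 4 (thin lens f=51): x=1362/115 (≈11.8435) theta=-131/1955 (≈-0.0670)
After 5 (propagate distance d=39): x=3609/391 (≈9.2302) theta=-131/1955 (≈-0.0670)
After 6 (thin lens f=44): x=3609/391 (≈9.2302) theta=-23809/86020 (≈-0.2768)
After 7 (propagate distance d=28 (to screen)): x=1384/935 (≈1.4802) theta=-23809/86020 (≈-0.2768)
Rounded to 4 decimal places: x = 1.4802

Answer: 1.4802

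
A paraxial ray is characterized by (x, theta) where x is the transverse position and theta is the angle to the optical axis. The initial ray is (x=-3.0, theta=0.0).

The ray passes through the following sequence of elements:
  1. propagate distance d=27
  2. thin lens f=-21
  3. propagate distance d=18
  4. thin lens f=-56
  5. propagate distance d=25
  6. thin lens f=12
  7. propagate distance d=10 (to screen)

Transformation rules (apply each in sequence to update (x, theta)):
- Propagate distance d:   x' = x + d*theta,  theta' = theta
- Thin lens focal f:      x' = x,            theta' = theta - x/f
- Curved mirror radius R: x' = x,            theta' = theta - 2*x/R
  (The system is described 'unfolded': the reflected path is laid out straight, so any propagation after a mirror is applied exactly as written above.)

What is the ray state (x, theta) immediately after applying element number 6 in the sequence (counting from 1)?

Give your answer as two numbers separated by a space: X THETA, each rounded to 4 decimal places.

Initial: x=-3.0000 theta=0.0000
After 1 (propagate distance d=27): x=-3.0000 theta=0.0000
After 2 (thin lens f=-21): x=-3.0000 theta=-1/7 (≈-0.1429)
After 3 (propagate distance d=18): x=-39/7 (≈-5.5714) theta=-1/7 (≈-0.1429)
After 4 (thin lens f=-56): x=-39/7 (≈-5.5714) theta=-95/392 (≈-0.2423)
After 5 (propagate distance d=25): x=-4559/392 (≈-11.6301) theta=-95/392 (≈-0.2423)
After 6 (thin lens f=12): x=-4559/392 (≈-11.6301) theta=3419/4704 (≈0.7268)
Rounded to 4 decimal places: x = -11.6301, theta = 0.7268

Answer: -11.6301 0.7268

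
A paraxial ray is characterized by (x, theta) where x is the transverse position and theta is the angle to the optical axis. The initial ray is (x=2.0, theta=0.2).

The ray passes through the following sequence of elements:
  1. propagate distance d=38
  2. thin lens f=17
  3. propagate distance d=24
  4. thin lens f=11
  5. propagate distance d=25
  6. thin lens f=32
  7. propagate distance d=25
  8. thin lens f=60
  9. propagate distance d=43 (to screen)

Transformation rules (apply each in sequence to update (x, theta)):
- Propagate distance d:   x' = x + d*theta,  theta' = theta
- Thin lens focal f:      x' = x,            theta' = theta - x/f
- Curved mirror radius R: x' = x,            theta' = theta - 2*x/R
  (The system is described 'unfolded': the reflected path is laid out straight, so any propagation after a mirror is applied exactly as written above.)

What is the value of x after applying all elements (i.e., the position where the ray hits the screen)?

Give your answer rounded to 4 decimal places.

Initial: x=2.0000 theta=0.2000
After 1 (propagate distance d=38): x=9.6000 theta=0.2000
After 2 (thin lens f=17): x=9.6000 theta=-31/85 (≈-0.3647)
After 3 (propagate distance d=24): x=72/85 (≈0.8471) theta=-31/85 (≈-0.3647)
After 4 (thin lens f=11): x=72/85 (≈0.8471) theta=-413/935 (≈-0.4417)
After 5 (propagate distance d=25): x=-9533/935 (≈-10.1957) theta=-413/935 (≈-0.4417)
After 6 (thin lens f=32): x=-9533/935 (≈-10.1957) theta=-3683/29920 (≈-0.1231)
After 7 (propagate distance d=25): x=-397131/29920 (≈-13.2731) theta=-3683/29920 (≈-0.1231)
After 8 (thin lens f=60): x=-397131/29920 (≈-13.2731) theta=58717/598400 (≈0.0981)
After 9 (propagate distance d=43 (to screen)): x=-5417789/598400 (≈-9.0538) theta=58717/598400 (≈0.0981)
Rounded to 4 decimal places: x = -9.0538

Answer: -9.0538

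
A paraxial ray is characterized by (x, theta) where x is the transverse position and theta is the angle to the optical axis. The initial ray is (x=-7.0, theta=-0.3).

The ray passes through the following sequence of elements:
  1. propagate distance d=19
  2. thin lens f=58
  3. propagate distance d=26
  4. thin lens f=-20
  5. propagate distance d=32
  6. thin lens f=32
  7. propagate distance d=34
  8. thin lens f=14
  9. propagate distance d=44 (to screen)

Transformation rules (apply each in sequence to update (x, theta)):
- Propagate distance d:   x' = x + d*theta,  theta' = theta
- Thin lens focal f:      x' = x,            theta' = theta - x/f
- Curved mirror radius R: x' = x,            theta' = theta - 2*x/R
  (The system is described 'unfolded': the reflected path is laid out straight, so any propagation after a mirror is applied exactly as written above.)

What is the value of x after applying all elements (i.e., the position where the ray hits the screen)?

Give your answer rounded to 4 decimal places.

Initial: x=-7.0000 theta=-0.3000
After 1 (propagate distance d=19): x=-12.7000 theta=-0.3000
After 2 (thin lens f=58): x=-12.7000 theta=-47/580 (≈-0.0810)
After 3 (propagate distance d=26): x=-2147/145 (≈-14.8069) theta=-47/580 (≈-0.0810)
After 4 (thin lens f=-20): x=-2147/145 (≈-14.8069) theta=-1191/1450 (≈-0.8214)
After 5 (propagate distance d=32): x=-29791/725 (≈-41.0910) theta=-1191/1450 (≈-0.8214)
After 6 (thin lens f=32): x=-29791/725 (≈-41.0910) theta=2147/4640 (≈0.4627)
After 7 (propagate distance d=34): x=-294161/11600 (≈-25.3587) theta=2147/4640 (≈0.4627)
After 8 (thin lens f=14): x=-294161/11600 (≈-25.3587) theta=26379/11600 (≈2.2741)
After 9 (propagate distance d=44 (to screen)): x=173303/2320 (≈74.6996) theta=26379/11600 (≈2.2741)
Rounded to 4 decimal places: x = 74.6996

Answer: 74.6996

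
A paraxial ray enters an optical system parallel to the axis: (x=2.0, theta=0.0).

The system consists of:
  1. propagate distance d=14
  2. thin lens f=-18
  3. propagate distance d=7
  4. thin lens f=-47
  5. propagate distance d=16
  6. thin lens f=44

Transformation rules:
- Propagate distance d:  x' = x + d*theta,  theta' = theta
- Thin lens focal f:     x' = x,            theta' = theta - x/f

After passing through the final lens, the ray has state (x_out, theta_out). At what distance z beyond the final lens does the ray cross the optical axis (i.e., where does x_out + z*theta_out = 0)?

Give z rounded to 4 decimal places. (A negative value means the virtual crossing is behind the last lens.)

Initial: x=2.0000 theta=0.0000
After 1 (propagate distance d=14): x=2.0000 theta=0.0000
After 2 (thin lens f=-18): x=2.0000 theta=1/9 (≈0.1111)
After 3 (propagate distance d=7): x=25/9 (≈2.7778) theta=1/9 (≈0.1111)
After 4 (thin lens f=-47): x=25/9 (≈2.7778) theta=8/47 (≈0.1702)
After 5 (propagate distance d=16): x=2327/423 (≈5.5012) theta=8/47 (≈0.1702)
After 6 (thin lens f=44): x=2327/423 (≈5.5012) theta=841/18612 (≈0.0452)
z_focus = -x_out/theta_out = -(2327/423)/(841/18612) = -102388/841 ≈ -121.7455
Rounded to 4 decimal places: z = -121.7455

Answer: -121.7455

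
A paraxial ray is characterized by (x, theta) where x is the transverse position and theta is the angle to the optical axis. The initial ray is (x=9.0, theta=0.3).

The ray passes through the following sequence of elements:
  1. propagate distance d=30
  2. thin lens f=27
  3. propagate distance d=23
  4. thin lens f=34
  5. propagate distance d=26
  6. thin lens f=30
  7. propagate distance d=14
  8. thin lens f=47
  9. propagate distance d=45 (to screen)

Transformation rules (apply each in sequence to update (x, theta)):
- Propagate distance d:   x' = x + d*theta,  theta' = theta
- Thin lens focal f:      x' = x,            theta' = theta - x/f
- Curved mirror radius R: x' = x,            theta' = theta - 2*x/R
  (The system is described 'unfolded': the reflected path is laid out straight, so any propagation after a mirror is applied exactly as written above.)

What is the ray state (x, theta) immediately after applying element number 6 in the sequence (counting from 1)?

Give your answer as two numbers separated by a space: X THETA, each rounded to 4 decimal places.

Answer: -7.2824 -0.4053

Derivation:
Initial: x=9.0000 theta=0.3000
After 1 (propagate distance d=30): x=18.0000 theta=0.3000
After 2 (thin lens f=27): x=18.0000 theta=-11/30 (≈-0.3667)
After 3 (propagate distance d=23): x=287/30 (≈9.5667) theta=-11/30 (≈-0.3667)
After 4 (thin lens f=34): x=287/30 (≈9.5667) theta=-661/1020 (≈-0.6480)
After 5 (propagate distance d=26): x=-619/85 (≈-7.2824) theta=-661/1020 (≈-0.6480)
After 6 (thin lens f=30): x=-619/85 (≈-7.2824) theta=-689/1700 (≈-0.4053)
Rounded to 4 decimal places: x = -7.2824, theta = -0.4053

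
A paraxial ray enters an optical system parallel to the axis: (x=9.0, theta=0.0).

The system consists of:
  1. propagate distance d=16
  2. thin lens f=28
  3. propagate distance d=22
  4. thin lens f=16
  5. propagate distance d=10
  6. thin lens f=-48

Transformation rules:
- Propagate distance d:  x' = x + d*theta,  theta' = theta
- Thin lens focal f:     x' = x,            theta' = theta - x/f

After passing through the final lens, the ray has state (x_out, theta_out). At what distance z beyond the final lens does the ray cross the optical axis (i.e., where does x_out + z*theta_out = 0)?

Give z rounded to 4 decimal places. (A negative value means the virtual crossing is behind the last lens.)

Answer: -5.0441

Derivation:
Initial: x=9.0000 theta=0.0000
After 1 (propagate distance d=16): x=9.0000 theta=0.0000
After 2 (thin lens f=28): x=9.0000 theta=-9/28 (≈-0.3214)
After 3 (propagate distance d=22): x=27/14 (≈1.9286) theta=-9/28 (≈-0.3214)
After 4 (thin lens f=16): x=27/14 (≈1.9286) theta=-99/224 (≈-0.4420)
After 5 (propagate distance d=10): x=-279/112 (≈-2.4911) theta=-99/224 (≈-0.4420)
After 6 (thin lens f=-48): x=-279/112 (≈-2.4911) theta=-885/1792 (≈-0.4939)
z_focus = -x_out/theta_out = -(-279/112)/(-885/1792) = -1488/295 ≈ -5.0441
Rounded to 4 decimal places: z = -5.0441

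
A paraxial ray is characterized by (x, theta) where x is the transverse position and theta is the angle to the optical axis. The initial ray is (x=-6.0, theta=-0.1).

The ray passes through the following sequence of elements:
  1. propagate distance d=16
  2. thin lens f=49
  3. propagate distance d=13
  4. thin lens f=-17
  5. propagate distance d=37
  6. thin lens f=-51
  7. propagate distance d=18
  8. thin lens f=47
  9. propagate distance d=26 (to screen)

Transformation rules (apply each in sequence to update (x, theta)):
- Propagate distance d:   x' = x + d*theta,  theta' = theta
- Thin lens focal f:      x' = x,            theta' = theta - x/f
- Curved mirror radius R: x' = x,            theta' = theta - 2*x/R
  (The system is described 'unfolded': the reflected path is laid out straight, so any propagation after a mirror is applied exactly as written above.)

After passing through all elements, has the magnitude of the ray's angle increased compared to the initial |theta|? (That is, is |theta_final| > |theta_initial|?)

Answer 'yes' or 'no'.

Answer: no

Derivation:
Initial: x=-6.0000 theta=-0.1000
After 1 (propagate distance d=16): x=-7.6000 theta=-0.1000
After 2 (thin lens f=49): x=-7.6000 theta=27/490 (≈0.0551)
After 3 (propagate distance d=13): x=-3373/490 (≈-6.8837) theta=27/490 (≈0.0551)
After 4 (thin lens f=-17): x=-3373/490 (≈-6.8837) theta=-1457/4165 (≈-0.3498)
After 5 (propagate distance d=37): x=-165159/8330 (≈-19.8270) theta=-1457/4165 (≈-0.3498)
After 6 (thin lens f=-51): x=-165159/8330 (≈-19.8270) theta=-104591/141610 (≈-0.7386)
After 7 (propagate distance d=18): x=-4690341/141610 (≈-33.1215) theta=-104591/141610 (≈-0.7386)
After 8 (thin lens f=47): x=-4690341/141610 (≈-33.1215) theta=-112718/3327835 (≈-0.0339)
After 9 (propagate distance d=26 (to screen)): x=-226307363/6655670 (≈-34.0022) theta=-112718/3327835 (≈-0.0339)
|theta_initial|=0.1000 |theta_final|=112718/3327835 (≈0.0339) -> not increased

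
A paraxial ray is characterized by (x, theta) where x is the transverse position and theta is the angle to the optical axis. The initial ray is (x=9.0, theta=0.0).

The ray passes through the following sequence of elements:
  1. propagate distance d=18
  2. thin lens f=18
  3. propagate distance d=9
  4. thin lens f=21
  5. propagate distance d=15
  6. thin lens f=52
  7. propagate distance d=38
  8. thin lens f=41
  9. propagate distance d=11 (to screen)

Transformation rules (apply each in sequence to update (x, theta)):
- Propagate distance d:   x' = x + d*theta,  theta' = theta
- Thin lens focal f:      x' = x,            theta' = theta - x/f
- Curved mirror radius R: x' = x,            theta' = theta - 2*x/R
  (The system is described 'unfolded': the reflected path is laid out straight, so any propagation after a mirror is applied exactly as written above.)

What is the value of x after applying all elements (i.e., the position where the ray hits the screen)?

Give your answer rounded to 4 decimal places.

Answer: -27.6274

Derivation:
Initial: x=9.0000 theta=0.0000
After 1 (propagate distance d=18): x=9.0000 theta=0.0000
After 2 (thin lens f=18): x=9.0000 theta=-0.5000
After 3 (propagate distance d=9): x=4.5000 theta=-0.5000
After 4 (thin lens f=21): x=4.5000 theta=-5/7 (≈-0.7143)
After 5 (propagate distance d=15): x=-87/14 (≈-6.2143) theta=-5/7 (≈-0.7143)
After 6 (thin lens f=52): x=-87/14 (≈-6.2143) theta=-433/728 (≈-0.5948)
After 7 (propagate distance d=38): x=-10489/364 (≈-28.8159) theta=-433/728 (≈-0.5948)
After 8 (thin lens f=41): x=-10489/364 (≈-28.8159) theta=3225/29848 (≈0.1080)
After 9 (propagate distance d=11 (to screen)): x=-824623/29848 (≈-27.6274) theta=3225/29848 (≈0.1080)
Rounded to 4 decimal places: x = -27.6274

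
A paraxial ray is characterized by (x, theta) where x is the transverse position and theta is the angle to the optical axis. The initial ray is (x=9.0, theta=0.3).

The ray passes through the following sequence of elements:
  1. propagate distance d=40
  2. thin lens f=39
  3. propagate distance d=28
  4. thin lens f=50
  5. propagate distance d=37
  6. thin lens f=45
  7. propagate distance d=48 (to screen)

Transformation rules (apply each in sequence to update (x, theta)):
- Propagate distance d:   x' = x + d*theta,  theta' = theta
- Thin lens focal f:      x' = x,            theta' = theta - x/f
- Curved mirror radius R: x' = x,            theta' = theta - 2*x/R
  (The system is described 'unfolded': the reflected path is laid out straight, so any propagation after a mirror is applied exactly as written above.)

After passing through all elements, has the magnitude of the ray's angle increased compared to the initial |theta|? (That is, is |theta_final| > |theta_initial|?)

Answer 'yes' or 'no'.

Answer: yes

Derivation:
Initial: x=9.0000 theta=0.3000
After 1 (propagate distance d=40): x=21.0000 theta=0.3000
After 2 (thin lens f=39): x=21.0000 theta=-31/130 (≈-0.2385)
After 3 (propagate distance d=28): x=931/65 (≈14.3231) theta=-31/130 (≈-0.2385)
After 4 (thin lens f=50): x=931/65 (≈14.3231) theta=-853/1625 (≈-0.5249)
After 5 (propagate distance d=37): x=-8286/1625 (≈-5.0991) theta=-853/1625 (≈-0.5249)
After 6 (thin lens f=45): x=-8286/1625 (≈-5.0991) theta=-10033/24375 (≈-0.4116)
After 7 (propagate distance d=48 (to screen)): x=-201958/8125 (≈-24.8564) theta=-10033/24375 (≈-0.4116)
|theta_initial|=0.3000 |theta_final|=10033/24375 (≈0.4116) -> increased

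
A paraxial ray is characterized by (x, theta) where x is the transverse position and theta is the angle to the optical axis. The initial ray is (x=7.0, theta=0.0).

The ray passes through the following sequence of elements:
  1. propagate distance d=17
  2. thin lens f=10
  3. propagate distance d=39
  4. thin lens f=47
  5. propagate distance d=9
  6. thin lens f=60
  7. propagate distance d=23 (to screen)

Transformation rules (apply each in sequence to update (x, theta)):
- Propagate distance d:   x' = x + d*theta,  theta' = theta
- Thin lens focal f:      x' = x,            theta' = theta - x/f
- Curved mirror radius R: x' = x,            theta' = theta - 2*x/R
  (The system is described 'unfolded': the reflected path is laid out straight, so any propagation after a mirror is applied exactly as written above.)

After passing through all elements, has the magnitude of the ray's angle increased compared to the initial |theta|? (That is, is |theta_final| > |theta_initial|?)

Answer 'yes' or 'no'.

Initial: x=7.0000 theta=0.0000
After 1 (propagate distance d=17): x=7.0000 theta=0.0000
After 2 (thin lens f=10): x=7.0000 theta=-0.7000
After 3 (propagate distance d=39): x=-20.3000 theta=-0.7000
After 4 (thin lens f=47): x=-20.3000 theta=-63/235 (≈-0.2681)
After 5 (propagate distance d=9): x=-2135/94 (≈-22.7128) theta=-63/235 (≈-0.2681)
After 6 (thin lens f=60): x=-2135/94 (≈-22.7128) theta=623/5640 (≈0.1105)
After 7 (propagate distance d=23 (to screen)): x=-113771/5640 (≈-20.1722) theta=623/5640 (≈0.1105)
|theta_initial|=0.0000 |theta_final|=623/5640 (≈0.1105) -> increased

Answer: yes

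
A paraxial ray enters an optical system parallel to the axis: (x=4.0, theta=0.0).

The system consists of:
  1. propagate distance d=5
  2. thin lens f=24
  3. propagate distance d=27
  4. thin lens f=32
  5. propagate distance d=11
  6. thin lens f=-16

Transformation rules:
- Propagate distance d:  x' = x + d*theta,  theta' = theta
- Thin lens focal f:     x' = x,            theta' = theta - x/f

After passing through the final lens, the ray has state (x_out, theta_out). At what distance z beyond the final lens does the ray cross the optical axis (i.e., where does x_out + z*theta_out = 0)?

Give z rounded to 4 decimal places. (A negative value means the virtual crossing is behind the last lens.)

Initial: x=4.0000 theta=0.0000
After 1 (propagate distance d=5): x=4.0000 theta=0.0000
After 2 (thin lens f=24): x=4.0000 theta=-1/6 (≈-0.1667)
After 3 (propagate distance d=27): x=-0.5000 theta=-1/6 (≈-0.1667)
After 4 (thin lens f=32): x=-0.5000 theta=-29/192 (≈-0.1510)
After 5 (propagate distance d=11): x=-415/192 (≈-2.1615) theta=-29/192 (≈-0.1510)
After 6 (thin lens f=-16): x=-415/192 (≈-2.1615) theta=-293/1024 (≈-0.2861)
z_focus = -x_out/theta_out = -(-415/192)/(-293/1024) = -6640/879 ≈ -7.5540
Rounded to 4 decimal places: z = -7.5540

Answer: -7.5540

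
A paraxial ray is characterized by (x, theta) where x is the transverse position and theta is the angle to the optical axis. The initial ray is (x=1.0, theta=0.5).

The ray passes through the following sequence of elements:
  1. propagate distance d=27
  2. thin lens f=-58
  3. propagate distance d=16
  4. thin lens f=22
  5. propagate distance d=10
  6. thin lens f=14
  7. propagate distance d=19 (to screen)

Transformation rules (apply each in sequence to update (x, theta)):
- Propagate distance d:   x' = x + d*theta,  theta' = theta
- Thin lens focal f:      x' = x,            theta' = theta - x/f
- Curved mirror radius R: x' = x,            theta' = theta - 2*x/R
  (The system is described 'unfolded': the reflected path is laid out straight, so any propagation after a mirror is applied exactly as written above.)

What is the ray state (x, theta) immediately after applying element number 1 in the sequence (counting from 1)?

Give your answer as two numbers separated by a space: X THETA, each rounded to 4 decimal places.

Answer: 14.5000 0.5000

Derivation:
Initial: x=1.0000 theta=0.5000
After 1 (propagate distance d=27): x=14.5000 theta=0.5000
Rounded to 4 decimal places: x = 14.5000, theta = 0.5000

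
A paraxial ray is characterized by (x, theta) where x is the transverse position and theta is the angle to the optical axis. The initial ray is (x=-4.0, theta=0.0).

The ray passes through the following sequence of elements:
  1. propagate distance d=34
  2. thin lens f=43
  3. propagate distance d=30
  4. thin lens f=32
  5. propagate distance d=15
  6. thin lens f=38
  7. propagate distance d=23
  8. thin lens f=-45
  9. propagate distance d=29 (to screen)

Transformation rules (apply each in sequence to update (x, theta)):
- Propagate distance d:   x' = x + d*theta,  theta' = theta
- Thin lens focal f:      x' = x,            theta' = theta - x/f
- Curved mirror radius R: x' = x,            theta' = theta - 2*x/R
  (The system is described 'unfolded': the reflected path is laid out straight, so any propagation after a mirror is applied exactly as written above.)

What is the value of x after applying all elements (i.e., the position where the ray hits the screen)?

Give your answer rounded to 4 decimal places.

Answer: 8.6554

Derivation:
Initial: x=-4.0000 theta=0.0000
After 1 (propagate distance d=34): x=-4.0000 theta=0.0000
After 2 (thin lens f=43): x=-4.0000 theta=4/43 (≈0.0930)
After 3 (propagate distance d=30): x=-52/43 (≈-1.2093) theta=4/43 (≈0.0930)
After 4 (thin lens f=32): x=-52/43 (≈-1.2093) theta=45/344 (≈0.1308)
After 5 (propagate distance d=15): x=259/344 (≈0.7529) theta=45/344 (≈0.1308)
After 6 (thin lens f=38): x=259/344 (≈0.7529) theta=1451/13072 (≈0.1110)
After 7 (propagate distance d=23): x=1005/304 (≈3.3059) theta=1451/13072 (≈0.1110)
After 8 (thin lens f=-45): x=1005/304 (≈3.3059) theta=3617/19608 (≈0.1845)
After 9 (propagate distance d=29 (to screen)): x=339431/39216 (≈8.6554) theta=3617/19608 (≈0.1845)
Rounded to 4 decimal places: x = 8.6554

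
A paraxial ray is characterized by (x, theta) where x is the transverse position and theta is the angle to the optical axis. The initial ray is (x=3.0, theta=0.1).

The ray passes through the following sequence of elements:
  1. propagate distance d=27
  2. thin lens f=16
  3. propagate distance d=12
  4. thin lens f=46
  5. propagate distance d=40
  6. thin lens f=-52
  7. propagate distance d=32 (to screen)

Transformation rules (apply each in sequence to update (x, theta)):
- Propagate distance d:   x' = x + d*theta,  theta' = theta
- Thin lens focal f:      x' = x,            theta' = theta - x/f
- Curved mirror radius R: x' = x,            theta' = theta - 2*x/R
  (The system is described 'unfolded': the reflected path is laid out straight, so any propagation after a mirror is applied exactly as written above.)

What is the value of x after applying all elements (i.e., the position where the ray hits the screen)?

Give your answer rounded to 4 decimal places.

Initial: x=3.0000 theta=0.1000
After 1 (propagate distance d=27): x=5.7000 theta=0.1000
After 2 (thin lens f=16): x=5.7000 theta=-41/160 (≈-0.2563)
After 3 (propagate distance d=12): x=2.6250 theta=-41/160 (≈-0.2563)
After 4 (thin lens f=46): x=2.6250 theta=-1153/3680 (≈-0.3133)
After 5 (propagate distance d=40): x=-1823/184 (≈-9.9076) theta=-1153/3680 (≈-0.3133)
After 6 (thin lens f=-52): x=-1823/184 (≈-9.9076) theta=-131/260 (≈-0.5038)
After 7 (propagate distance d=32 (to screen)): x=-311327/11960 (≈-26.0307) theta=-131/260 (≈-0.5038)
Rounded to 4 decimal places: x = -26.0307

Answer: -26.0307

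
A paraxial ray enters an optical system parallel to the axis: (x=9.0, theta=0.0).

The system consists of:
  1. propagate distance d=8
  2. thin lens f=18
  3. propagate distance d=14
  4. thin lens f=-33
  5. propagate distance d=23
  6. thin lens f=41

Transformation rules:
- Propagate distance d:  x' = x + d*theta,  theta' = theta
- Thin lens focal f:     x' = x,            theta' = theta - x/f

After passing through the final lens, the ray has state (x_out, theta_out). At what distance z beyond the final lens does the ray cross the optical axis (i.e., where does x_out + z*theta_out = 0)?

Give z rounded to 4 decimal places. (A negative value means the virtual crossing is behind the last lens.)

Answer: -33.5398

Derivation:
Initial: x=9.0000 theta=0.0000
After 1 (propagate distance d=8): x=9.0000 theta=0.0000
After 2 (thin lens f=18): x=9.0000 theta=-0.5000
After 3 (propagate distance d=14): x=2.0000 theta=-0.5000
After 4 (thin lens f=-33): x=2.0000 theta=-29/66 (≈-0.4394)
After 5 (propagate distance d=23): x=-535/66 (≈-8.1061) theta=-29/66 (≈-0.4394)
After 6 (thin lens f=41): x=-535/66 (≈-8.1061) theta=-109/451 (≈-0.2417)
z_focus = -x_out/theta_out = -(-535/66)/(-109/451) = -21935/654 ≈ -33.5398
Rounded to 4 decimal places: z = -33.5398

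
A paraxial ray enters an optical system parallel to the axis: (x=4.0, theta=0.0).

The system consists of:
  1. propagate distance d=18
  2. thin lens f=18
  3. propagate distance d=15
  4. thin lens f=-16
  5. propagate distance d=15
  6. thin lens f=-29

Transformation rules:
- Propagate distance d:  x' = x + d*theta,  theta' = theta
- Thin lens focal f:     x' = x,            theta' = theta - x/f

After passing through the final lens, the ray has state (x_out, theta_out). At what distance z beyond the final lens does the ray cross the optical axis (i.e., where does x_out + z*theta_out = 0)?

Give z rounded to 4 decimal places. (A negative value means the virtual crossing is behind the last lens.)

Initial: x=4.0000 theta=0.0000
After 1 (propagate distance d=18): x=4.0000 theta=0.0000
After 2 (thin lens f=18): x=4.0000 theta=-2/9 (≈-0.2222)
After 3 (propagate distance d=15): x=2/3 (≈0.6667) theta=-2/9 (≈-0.2222)
After 4 (thin lens f=-16): x=2/3 (≈0.6667) theta=-13/72 (≈-0.1806)
After 5 (propagate distance d=15): x=-49/24 (≈-2.0417) theta=-13/72 (≈-0.1806)
After 6 (thin lens f=-29): x=-49/24 (≈-2.0417) theta=-131/522 (≈-0.2510)
z_focus = -x_out/theta_out = -(-49/24)/(-131/522) = -4263/524 ≈ -8.1355
Rounded to 4 decimal places: z = -8.1355

Answer: -8.1355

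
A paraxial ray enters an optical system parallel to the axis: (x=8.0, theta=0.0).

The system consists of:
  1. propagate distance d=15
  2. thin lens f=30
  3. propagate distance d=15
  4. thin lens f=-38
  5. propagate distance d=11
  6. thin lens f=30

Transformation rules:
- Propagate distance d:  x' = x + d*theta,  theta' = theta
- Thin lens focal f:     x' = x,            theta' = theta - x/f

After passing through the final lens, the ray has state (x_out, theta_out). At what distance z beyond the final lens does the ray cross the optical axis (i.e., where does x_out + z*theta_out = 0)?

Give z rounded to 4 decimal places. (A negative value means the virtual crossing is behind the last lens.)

Answer: 9.4439

Derivation:
Initial: x=8.0000 theta=0.0000
After 1 (propagate distance d=15): x=8.0000 theta=0.0000
After 2 (thin lens f=30): x=8.0000 theta=-4/15 (≈-0.2667)
After 3 (propagate distance d=15): x=4.0000 theta=-4/15 (≈-0.2667)
After 4 (thin lens f=-38): x=4.0000 theta=-46/285 (≈-0.1614)
After 5 (propagate distance d=11): x=634/285 (≈2.2246) theta=-46/285 (≈-0.1614)
After 6 (thin lens f=30): x=634/285 (≈2.2246) theta=-53/225 (≈-0.2356)
z_focus = -x_out/theta_out = -(634/285)/(-53/225) = 9510/1007 ≈ 9.4439
Rounded to 4 decimal places: z = 9.4439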